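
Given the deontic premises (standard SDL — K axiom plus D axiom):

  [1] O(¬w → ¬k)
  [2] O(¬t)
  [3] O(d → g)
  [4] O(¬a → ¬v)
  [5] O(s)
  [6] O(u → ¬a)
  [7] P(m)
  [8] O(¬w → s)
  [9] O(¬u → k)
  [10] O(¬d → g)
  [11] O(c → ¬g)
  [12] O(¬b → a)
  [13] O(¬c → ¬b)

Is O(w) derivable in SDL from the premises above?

Yes

Premises 10 and 3 are O(¬d → g) and O(d → g); every ideal world satisfies ¬d or d, so in either case g holds — hence O(g).
The contrapositive of premise 11 (O(c → ¬g)) is O(g → ¬c), and O(g) is already established, so O(¬c).
Premise 13 is O(¬c → ¬b); since O(¬c), deontic closure gives O(¬b).
From O(¬b) and premise 12, O(¬b → a), we obtain O(a).
Premise 6, O(u → ¬a), contraposes to O(a → ¬u); with O(a) we get O(¬u).
With premise 9, O(¬u → k), the K-axiom yields O(k).
The contrapositive of premise 1 (O(¬w → ¬k)) is O(k → w), and O(k) is already established, so O(w).
Premises 2, 4, 5, 7, 8 do not contribute to this derivation.
So O(w) follows.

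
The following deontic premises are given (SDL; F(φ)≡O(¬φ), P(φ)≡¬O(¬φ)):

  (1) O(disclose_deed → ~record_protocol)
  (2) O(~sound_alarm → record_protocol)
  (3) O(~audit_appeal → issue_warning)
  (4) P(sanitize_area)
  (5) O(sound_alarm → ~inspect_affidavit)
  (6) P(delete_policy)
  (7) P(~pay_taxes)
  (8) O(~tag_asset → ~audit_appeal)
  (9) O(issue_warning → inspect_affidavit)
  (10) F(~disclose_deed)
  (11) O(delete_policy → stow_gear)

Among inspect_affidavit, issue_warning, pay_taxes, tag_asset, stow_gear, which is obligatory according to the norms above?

tag_asset

F(~disclose_deed) at premise 10 means O(disclose_deed).
From O(disclose_deed) and premise 1, O(disclose_deed → ~record_protocol), we obtain O(~record_protocol).
Premise 2, O(~sound_alarm → record_protocol), contraposes to O(~record_protocol → sound_alarm); with O(~record_protocol) we get O(sound_alarm).
From O(sound_alarm) and premise 5, O(sound_alarm → ~inspect_affidavit), we obtain O(~inspect_affidavit).
Premise 9 is O(issue_warning → inspect_affidavit); contrapositively O(~inspect_affidavit → ~issue_warning). Since O(~inspect_affidavit) holds, K gives O(~issue_warning).
Premise 3, O(~audit_appeal → issue_warning), contraposes to O(~issue_warning → audit_appeal); with O(~issue_warning) we get O(audit_appeal).
Premise 8, O(~tag_asset → ~audit_appeal), contraposes to O(audit_appeal → tag_asset); with O(audit_appeal) we get O(tag_asset).
So O(tag_asset) holds — tag_asset is obligatory. None of the other listed options is made obligatory by any chain of premises.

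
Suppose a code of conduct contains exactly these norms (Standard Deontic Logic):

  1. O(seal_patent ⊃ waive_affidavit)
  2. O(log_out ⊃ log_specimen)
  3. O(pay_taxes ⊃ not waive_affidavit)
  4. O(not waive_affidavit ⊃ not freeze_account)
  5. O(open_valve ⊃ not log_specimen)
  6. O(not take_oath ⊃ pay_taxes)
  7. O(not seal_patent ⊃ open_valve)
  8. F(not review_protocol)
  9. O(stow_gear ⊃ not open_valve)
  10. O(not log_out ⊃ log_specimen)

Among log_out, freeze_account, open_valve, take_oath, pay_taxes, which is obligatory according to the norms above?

take_oath

Premises 10 and 2 are O(not log_out ⊃ log_specimen) and O(log_out ⊃ log_specimen); every ideal world satisfies not log_out or log_out, so in either case log_specimen holds — hence O(log_specimen).
The contrapositive of premise 5 (O(open_valve ⊃ not log_specimen)) is O(log_specimen ⊃ not open_valve), and O(log_specimen) is already established, so O(not open_valve).
Premise 7 is O(not seal_patent ⊃ open_valve); contrapositively O(not open_valve ⊃ seal_patent). Since O(not open_valve) holds, K gives O(seal_patent).
Applying K to premise 1 (O(seal_patent ⊃ waive_affidavit)) and O(seal_patent) yields O(waive_affidavit).
The contrapositive of premise 3 (O(pay_taxes ⊃ not waive_affidavit)) is O(waive_affidavit ⊃ not pay_taxes), and O(waive_affidavit) is already established, so O(not pay_taxes).
Premise 6, O(not take_oath ⊃ pay_taxes), contraposes to O(not pay_taxes ⊃ take_oath); with O(not pay_taxes) we get O(take_oath).
So O(take_oath) holds — take_oath is obligatory. None of the other listed options is made obligatory by any chain of premises.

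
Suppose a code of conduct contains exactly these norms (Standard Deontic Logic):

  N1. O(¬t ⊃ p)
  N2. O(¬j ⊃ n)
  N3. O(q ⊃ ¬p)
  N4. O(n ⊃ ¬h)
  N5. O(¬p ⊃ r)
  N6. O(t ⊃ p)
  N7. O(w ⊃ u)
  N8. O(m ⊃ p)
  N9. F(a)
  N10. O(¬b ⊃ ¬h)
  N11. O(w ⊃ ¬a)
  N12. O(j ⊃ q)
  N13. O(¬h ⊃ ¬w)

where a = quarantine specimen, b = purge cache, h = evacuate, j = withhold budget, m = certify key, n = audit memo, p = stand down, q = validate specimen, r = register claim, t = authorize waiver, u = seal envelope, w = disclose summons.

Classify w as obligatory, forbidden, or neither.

Forbidden

Premises 1 and 6 cover both cases: O(¬t ⊃ p) and O(t ⊃ p). Since ¬t ∨ t is a tautology, O(p) follows.
Premise 3, O(q ⊃ ¬p), contraposes to O(p ⊃ ¬q); with O(p) we get O(¬q).
Premise 12 is O(j ⊃ q); contrapositively O(¬q ⊃ ¬j). Since O(¬q) holds, K gives O(¬j).
From O(¬j) and premise 2, O(¬j ⊃ n), we obtain O(n).
With premise 4, O(n ⊃ ¬h), the K-axiom yields O(¬h).
Premise 13 is O(¬h ⊃ ¬w); since O(¬h), deontic closure gives O(¬w).
Premises 5, 7, 8, 9, 10, 11 do not contribute to this derivation.
Thus O(¬w), which is F(w): w is forbidden.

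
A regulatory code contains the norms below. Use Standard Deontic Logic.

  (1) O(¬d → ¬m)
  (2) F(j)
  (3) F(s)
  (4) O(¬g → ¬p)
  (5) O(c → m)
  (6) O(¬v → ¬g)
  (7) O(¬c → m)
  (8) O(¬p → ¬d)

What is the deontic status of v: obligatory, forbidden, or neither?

Obligatory

Premises 7 and 5 cover both cases: O(¬c → m) and O(c → m). Since ¬c ∨ c is a tautology, O(m) follows.
Premise 1, O(¬d → ¬m), contraposes to O(m → d); with O(m) we get O(d).
The contrapositive of premise 8 (O(¬p → ¬d)) is O(d → p), and O(d) is already established, so O(p).
Premise 4 is O(¬g → ¬p); contrapositively O(p → g). Since O(p) holds, K gives O(g).
The contrapositive of premise 6 (O(¬v → ¬g)) is O(g → v), and O(g) is already established, so O(v).
Premises 2, 3 do not contribute to this derivation.
Hence v is obligatory.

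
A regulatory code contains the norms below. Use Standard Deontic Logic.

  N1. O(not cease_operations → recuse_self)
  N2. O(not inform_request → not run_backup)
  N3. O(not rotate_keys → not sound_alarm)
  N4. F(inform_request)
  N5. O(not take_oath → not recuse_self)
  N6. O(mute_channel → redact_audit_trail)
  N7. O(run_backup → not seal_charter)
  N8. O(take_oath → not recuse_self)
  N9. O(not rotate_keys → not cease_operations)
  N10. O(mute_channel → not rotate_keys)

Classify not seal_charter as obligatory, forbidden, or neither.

Premise 7 is O(run_backup → not seal_charter), but O(run_backup) is not derivable from the premises, so it does not yield O(not seal_charter).
No premise or chain of K-axiom applications forces O(not seal_charter), and none forces O(seal_charter). So not seal_charter is neither obligatory nor forbidden under these norms.

Neither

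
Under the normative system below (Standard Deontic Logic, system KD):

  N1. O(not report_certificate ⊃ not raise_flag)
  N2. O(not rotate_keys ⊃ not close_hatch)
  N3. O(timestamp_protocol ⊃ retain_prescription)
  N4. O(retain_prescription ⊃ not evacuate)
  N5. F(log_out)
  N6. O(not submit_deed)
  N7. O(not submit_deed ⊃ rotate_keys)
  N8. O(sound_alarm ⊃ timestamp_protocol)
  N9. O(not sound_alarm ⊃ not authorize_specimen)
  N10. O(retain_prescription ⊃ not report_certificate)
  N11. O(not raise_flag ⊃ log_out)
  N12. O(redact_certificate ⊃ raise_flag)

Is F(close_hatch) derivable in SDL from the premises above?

No

Premise 2 is O(not rotate_keys ⊃ not close_hatch), but O(not rotate_keys) is not derivable from the premises, so it does not yield O(not close_hatch).
No other premise forces O(not close_hatch). An ideal world satisfying every premise can still have close_hatch true, so F(close_hatch) is not derivable.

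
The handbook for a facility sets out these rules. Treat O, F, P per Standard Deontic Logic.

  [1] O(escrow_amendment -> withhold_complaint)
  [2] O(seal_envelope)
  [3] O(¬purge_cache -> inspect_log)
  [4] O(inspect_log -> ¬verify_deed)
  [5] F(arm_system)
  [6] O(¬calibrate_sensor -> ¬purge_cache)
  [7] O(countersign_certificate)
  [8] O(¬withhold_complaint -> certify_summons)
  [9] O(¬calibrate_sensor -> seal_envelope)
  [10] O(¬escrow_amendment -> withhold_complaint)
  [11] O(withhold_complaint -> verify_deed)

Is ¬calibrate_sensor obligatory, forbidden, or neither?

Premises 10 and 1 cover both cases: O(¬escrow_amendment -> withhold_complaint) and O(escrow_amendment -> withhold_complaint). Since ¬escrow_amendment ∨ escrow_amendment is a tautology, O(withhold_complaint) follows.
From O(withhold_complaint) and premise 11, O(withhold_complaint -> verify_deed), we obtain O(verify_deed).
The contrapositive of premise 4 (O(inspect_log -> ¬verify_deed)) is O(verify_deed -> ¬inspect_log), and O(verify_deed) is already established, so O(¬inspect_log).
The contrapositive of premise 3 (O(¬purge_cache -> inspect_log)) is O(¬inspect_log -> purge_cache), and O(¬inspect_log) is already established, so O(purge_cache).
Premise 6 is O(¬calibrate_sensor -> ¬purge_cache); contrapositively O(purge_cache -> calibrate_sensor). Since O(purge_cache) holds, K gives O(calibrate_sensor).
Premises 2, 5, 7, 8, 9 do not contribute to this derivation.
Thus O(calibrate_sensor), which is F(¬calibrate_sensor): ¬calibrate_sensor is forbidden.

Forbidden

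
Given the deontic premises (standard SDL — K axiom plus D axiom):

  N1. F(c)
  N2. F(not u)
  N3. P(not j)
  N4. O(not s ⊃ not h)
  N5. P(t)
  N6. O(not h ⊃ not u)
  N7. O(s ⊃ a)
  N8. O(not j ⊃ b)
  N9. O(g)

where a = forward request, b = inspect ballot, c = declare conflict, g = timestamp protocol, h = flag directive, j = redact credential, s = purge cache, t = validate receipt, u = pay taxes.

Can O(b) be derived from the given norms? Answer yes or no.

No

Premise 8 is O(not j ⊃ b), but O(not j) is not derivable from the premises (the permission P(not j) asserts only not O(j), not O(not j)), so it does not yield O(b).
No other premise forces O(b). An ideal world satisfying every premise can still have b false, so O(b) is not derivable.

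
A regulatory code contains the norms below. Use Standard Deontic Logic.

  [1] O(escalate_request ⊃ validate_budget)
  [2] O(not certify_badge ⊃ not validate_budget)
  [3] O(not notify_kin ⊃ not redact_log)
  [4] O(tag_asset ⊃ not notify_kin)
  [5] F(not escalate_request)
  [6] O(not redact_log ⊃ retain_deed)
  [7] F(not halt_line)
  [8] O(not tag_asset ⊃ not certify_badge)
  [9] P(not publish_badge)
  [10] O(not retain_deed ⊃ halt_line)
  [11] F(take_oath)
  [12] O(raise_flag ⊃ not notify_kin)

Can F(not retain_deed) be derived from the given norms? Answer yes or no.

Yes

Premise 5 is F(not escalate_request), i.e. O(escalate_request).
From O(escalate_request) and premise 1, O(escalate_request ⊃ validate_budget), we obtain O(validate_budget).
Premise 2 is O(not certify_badge ⊃ not validate_budget); contrapositively O(validate_budget ⊃ certify_badge). Since O(validate_budget) holds, K gives O(certify_badge).
Premise 8, O(not tag_asset ⊃ not certify_badge), contraposes to O(certify_badge ⊃ tag_asset); with O(certify_badge) we get O(tag_asset).
With premise 4, O(tag_asset ⊃ not notify_kin), the K-axiom yields O(not notify_kin).
Premise 3 is O(not notify_kin ⊃ not redact_log); since O(not notify_kin), deontic closure gives O(not redact_log).
Premise 6 is O(not redact_log ⊃ retain_deed); since O(not redact_log), deontic closure gives O(retain_deed).
Premises 7, 9, 10, 11, 12 do not contribute to this derivation.
So O(retain_deed) holds, i.e. F(not retain_deed). The claim follows.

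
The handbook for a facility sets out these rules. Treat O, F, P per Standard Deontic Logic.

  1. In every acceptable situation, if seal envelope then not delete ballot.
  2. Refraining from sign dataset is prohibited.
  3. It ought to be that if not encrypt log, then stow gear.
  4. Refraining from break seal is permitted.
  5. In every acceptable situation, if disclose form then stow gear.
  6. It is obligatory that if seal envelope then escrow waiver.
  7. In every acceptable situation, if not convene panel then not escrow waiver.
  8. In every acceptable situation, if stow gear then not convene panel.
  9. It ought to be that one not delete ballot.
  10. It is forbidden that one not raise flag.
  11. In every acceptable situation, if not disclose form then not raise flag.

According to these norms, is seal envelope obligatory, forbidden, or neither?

Premise 10 is F(¬raise_flag), i.e. O(raise_flag).
The contrapositive of premise 11 (O(¬disclose_form → ¬raise_flag)) is O(raise_flag → disclose_form), and O(raise_flag) is already established, so O(disclose_form).
Premise 5 is O(disclose_form → stow_gear); since O(disclose_form), deontic closure gives O(stow_gear).
From O(stow_gear) and premise 8, O(stow_gear → ¬convene_panel), we obtain O(¬convene_panel).
Premise 7 is O(¬convene_panel → ¬escrow_waiver); since O(¬convene_panel), deontic closure gives O(¬escrow_waiver).
Premise 6, O(seal_envelope → escrow_waiver), contraposes to O(¬escrow_waiver → ¬seal_envelope); with O(¬escrow_waiver) we get O(¬seal_envelope).
Premises 1, 2, 3, 4, 9 do not contribute to this derivation.
Thus O(¬seal_envelope), which is F(seal_envelope): seal_envelope is forbidden.

Forbidden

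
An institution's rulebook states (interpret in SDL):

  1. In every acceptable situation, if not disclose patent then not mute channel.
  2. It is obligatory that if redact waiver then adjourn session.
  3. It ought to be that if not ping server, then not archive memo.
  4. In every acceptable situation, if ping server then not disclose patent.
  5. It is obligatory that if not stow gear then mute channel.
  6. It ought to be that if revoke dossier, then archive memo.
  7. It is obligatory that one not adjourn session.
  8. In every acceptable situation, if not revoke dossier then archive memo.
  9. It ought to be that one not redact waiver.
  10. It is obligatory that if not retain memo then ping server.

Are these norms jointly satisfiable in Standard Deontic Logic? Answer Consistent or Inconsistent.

Consistent

Premise 2 is O(redact_waiver → adjourn_session), but O(redact_waiver) is not derivable from the premises, so it does not yield O(adjourn_session).
So O(adjourn_session) is not derivable, and the apparent clash with O(¬adjourn_session) does not arise.
A world satisfying every obligation exists (e.g. adjourn_session=false, archive_memo=true, disclose_patent=false, mute_channel=false, ping_server=true, redact_waiver=false, retain_memo=false, revoke_dossier=false, stow_gear=true); no atom is both obligatory and forbidden, so the set is consistent.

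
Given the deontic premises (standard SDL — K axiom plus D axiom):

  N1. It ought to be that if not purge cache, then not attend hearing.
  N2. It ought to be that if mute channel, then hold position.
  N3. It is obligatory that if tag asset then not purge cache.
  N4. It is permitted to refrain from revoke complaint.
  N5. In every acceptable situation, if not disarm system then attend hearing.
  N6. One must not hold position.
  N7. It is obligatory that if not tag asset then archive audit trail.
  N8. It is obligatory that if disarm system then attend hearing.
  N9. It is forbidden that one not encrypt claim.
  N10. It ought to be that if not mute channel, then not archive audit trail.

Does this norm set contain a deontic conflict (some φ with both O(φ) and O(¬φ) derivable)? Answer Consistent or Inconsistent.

Inconsistent

By case analysis on disarm_system: premise 8 gives O(disarm_system → attend_hearing) and premise 5 gives O(¬disarm_system → attend_hearing), so O(attend_hearing) either way.
Premise 1, O(¬purge_cache → ¬attend_hearing), contraposes to O(attend_hearing → purge_cache); with O(attend_hearing) we get O(purge_cache).
Premise 3 is O(tag_asset → ¬purge_cache); contrapositively O(purge_cache → ¬tag_asset). Since O(purge_cache) holds, K gives O(¬tag_asset).
With premise 7, O(¬tag_asset → archive_audit_trail), the K-axiom yields O(archive_audit_trail).
Premise 10 is O(¬mute_channel → ¬archive_audit_trail); contrapositively O(archive_audit_trail → mute_channel). Since O(archive_audit_trail) holds, K gives O(mute_channel).
Premise 2 is O(mute_channel → hold_position); since O(mute_channel), deontic closure gives O(hold_position).
However, F(hold_position) at premise 6 amounts to O(¬hold_position).
We now have both O(hold_position) and O(¬hold_position) — hold_position is simultaneously obligatory and forbidden, violating the D-axiom.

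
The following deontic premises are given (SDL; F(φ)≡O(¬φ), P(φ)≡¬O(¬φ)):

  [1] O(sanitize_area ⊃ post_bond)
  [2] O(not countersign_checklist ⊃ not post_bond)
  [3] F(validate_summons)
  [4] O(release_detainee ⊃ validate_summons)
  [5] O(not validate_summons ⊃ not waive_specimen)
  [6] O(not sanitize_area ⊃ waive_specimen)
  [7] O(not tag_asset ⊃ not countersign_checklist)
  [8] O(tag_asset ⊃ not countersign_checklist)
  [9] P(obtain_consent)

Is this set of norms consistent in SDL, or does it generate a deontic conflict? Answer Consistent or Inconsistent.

Inconsistent

Premises 8 and 7 are O(tag_asset ⊃ not countersign_checklist) and O(not tag_asset ⊃ not countersign_checklist); every ideal world satisfies tag_asset or not tag_asset, so in either case not countersign_checklist holds — hence O(not countersign_checklist).
With premise 2, O(not countersign_checklist ⊃ not post_bond), the K-axiom yields O(not post_bond).
Premise 1 is O(sanitize_area ⊃ post_bond); contrapositively O(not post_bond ⊃ not sanitize_area). Since O(not post_bond) holds, K gives O(not sanitize_area).
Premise 6 is O(not sanitize_area ⊃ waive_specimen); since O(not sanitize_area), deontic closure gives O(waive_specimen).
Premise 5, O(not validate_summons ⊃ not waive_specimen), contraposes to O(waive_specimen ⊃ validate_summons); with O(waive_specimen) we get O(validate_summons).
But premise 3, F(validate_summons), means O(not validate_summons).
We now have both O(validate_summons) and O(not validate_summons) — validate_summons is simultaneously obligatory and forbidden, violating the D-axiom.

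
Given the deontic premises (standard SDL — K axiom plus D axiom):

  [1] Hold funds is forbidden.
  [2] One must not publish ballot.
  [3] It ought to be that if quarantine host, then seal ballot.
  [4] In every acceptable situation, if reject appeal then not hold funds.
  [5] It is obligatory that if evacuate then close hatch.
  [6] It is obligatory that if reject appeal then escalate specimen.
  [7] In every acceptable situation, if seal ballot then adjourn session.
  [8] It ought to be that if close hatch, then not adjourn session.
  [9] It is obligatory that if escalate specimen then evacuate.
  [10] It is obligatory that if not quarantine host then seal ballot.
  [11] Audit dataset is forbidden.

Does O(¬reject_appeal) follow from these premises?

Premises 10 and 3 are O(¬quarantine_host → seal_ballot) and O(quarantine_host → seal_ballot); every ideal world satisfies ¬quarantine_host or quarantine_host, so in either case seal_ballot holds — hence O(seal_ballot).
Premise 7 is O(seal_ballot → adjourn_session); since O(seal_ballot), deontic closure gives O(adjourn_session).
Premise 8 is O(close_hatch → ¬adjourn_session); contrapositively O(adjourn_session → ¬close_hatch). Since O(adjourn_session) holds, K gives O(¬close_hatch).
The contrapositive of premise 5 (O(evacuate → close_hatch)) is O(¬close_hatch → ¬evacuate), and O(¬close_hatch) is already established, so O(¬evacuate).
The contrapositive of premise 9 (O(escalate_specimen → evacuate)) is O(¬evacuate → ¬escalate_specimen), and O(¬evacuate) is already established, so O(¬escalate_specimen).
Premise 6, O(reject_appeal → escalate_specimen), contraposes to O(¬escalate_specimen → ¬reject_appeal); with O(¬escalate_specimen) we get O(¬reject_appeal).
Premises 1, 2, 4, 11 do not contribute to this derivation.
So O(¬reject_appeal) follows.

Yes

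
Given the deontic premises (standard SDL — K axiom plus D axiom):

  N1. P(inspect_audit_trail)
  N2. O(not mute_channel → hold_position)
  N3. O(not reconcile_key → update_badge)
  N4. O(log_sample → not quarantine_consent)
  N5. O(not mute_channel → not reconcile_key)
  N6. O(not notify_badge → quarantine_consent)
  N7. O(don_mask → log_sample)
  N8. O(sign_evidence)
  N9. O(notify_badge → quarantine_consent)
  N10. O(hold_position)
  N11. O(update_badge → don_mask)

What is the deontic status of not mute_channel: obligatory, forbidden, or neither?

By case analysis on notify_badge: premise 9 gives O(notify_badge → quarantine_consent) and premise 6 gives O(not notify_badge → quarantine_consent), so O(quarantine_consent) either way.
The contrapositive of premise 4 (O(log_sample → not quarantine_consent)) is O(quarantine_consent → not log_sample), and O(quarantine_consent) is already established, so O(not log_sample).
Premise 7 is O(don_mask → log_sample); contrapositively O(not log_sample → not don_mask). Since O(not log_sample) holds, K gives O(not don_mask).
Premise 11, O(update_badge → don_mask), contraposes to O(not don_mask → not update_badge); with O(not don_mask) we get O(not update_badge).
Premise 3, O(not reconcile_key → update_badge), contraposes to O(not update_badge → reconcile_key); with O(not update_badge) we get O(reconcile_key).
The contrapositive of premise 5 (O(not mute_channel → not reconcile_key)) is O(reconcile_key → mute_channel), and O(reconcile_key) is already established, so O(mute_channel).
Premises 1, 2, 8, 10 do not contribute to this derivation.
Thus O(mute_channel), which is F(not mute_channel): not mute_channel is forbidden.

Forbidden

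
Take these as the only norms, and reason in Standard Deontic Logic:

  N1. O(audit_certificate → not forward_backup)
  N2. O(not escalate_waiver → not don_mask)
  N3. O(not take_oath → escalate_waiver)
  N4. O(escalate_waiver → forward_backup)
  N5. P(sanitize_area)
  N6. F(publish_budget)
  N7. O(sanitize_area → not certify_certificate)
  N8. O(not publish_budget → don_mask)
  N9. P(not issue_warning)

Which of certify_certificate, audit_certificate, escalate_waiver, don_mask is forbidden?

audit_certificate

Premise 6, F(publish_budget), is equivalent to O(not publish_budget).
Premise 8 is O(not publish_budget → don_mask); since O(not publish_budget), deontic closure gives O(don_mask).
Premise 2 is O(not escalate_waiver → not don_mask); contrapositively O(don_mask → escalate_waiver). Since O(don_mask) holds, K gives O(escalate_waiver).
With premise 4, O(escalate_waiver → forward_backup), the K-axiom yields O(forward_backup).
The contrapositive of premise 1 (O(audit_certificate → not forward_backup)) is O(forward_backup → not audit_certificate), and O(forward_backup) is already established, so O(not audit_certificate).
So O(not audit_certificate) holds, i.e. audit_certificate is forbidden. None of the other listed options is forbidden under the premises.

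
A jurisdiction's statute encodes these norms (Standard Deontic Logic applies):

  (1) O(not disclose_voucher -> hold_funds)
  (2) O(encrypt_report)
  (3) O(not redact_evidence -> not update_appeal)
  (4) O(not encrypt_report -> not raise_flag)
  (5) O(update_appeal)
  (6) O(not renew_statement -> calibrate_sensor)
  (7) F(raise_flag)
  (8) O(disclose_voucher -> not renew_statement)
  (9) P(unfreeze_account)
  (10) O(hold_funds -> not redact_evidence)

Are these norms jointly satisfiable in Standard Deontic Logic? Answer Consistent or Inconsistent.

Consistent

Premise 4 is O(not encrypt_report -> not raise_flag); even if O(not raise_flag) held, inferring O(not encrypt_report) would be affirming the consequent — invalid.
So O(not encrypt_report) is not derivable, and the apparent clash with O(encrypt_report) does not arise.
A world satisfying every obligation exists (e.g. calibrate_sensor=true, disclose_voucher=true, encrypt_report=true, hold_funds=false, raise_flag=false, redact_evidence=true, renew_statement=false, unfreeze_account=false, update_appeal=true); no atom is both obligatory and forbidden, so the set is consistent.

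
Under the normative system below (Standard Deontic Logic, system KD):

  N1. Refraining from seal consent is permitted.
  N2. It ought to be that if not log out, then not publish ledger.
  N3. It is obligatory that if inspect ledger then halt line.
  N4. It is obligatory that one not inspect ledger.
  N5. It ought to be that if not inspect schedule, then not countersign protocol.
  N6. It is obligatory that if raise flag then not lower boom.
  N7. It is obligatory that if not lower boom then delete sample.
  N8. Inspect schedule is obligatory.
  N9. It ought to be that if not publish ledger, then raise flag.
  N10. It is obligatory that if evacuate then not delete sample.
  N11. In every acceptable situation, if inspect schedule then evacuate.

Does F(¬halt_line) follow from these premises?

Premise 3 is O(inspect_ledger → halt_line), but O(inspect_ledger) is not derivable from the premises, so it does not yield O(halt_line).
No other premise forces O(halt_line). An ideal world satisfying every premise can still have ¬halt_line true, so F(¬halt_line) is not derivable.

No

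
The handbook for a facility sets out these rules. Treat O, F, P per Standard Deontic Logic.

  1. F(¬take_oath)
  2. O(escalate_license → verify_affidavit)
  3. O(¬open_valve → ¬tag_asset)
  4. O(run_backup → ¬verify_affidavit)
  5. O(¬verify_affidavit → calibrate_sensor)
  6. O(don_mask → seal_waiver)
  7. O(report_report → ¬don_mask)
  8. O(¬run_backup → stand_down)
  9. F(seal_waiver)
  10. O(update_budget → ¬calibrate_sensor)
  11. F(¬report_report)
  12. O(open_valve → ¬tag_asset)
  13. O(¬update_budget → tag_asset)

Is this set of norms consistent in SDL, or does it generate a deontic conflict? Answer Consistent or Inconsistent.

Consistent

Premise 6 is O(don_mask → seal_waiver), but O(don_mask) is not derivable from the premises, so it does not yield O(seal_waiver).
So O(seal_waiver) is not derivable, and the apparent clash with O(¬seal_waiver) does not arise.
A world satisfying every obligation exists (e.g. calibrate_sensor=false, don_mask=false, escalate_license=false, open_valve=false, report_report=true, run_backup=false, seal_waiver=false, stand_down=true, tag_asset=false, take_oath=true, update_budget=true, verify_affidavit=true); no atom is both obligatory and forbidden, so the set is consistent.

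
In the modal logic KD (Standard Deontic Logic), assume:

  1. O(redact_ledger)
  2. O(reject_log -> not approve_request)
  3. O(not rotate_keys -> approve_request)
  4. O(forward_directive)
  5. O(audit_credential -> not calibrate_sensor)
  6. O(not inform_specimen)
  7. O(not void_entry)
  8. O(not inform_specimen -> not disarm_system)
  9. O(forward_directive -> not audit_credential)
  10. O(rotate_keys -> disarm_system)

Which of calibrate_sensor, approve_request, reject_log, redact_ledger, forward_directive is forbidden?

reject_log

Premise 6 gives O(not inform_specimen).
Premise 8 is O(not inform_specimen -> not disarm_system); since O(not inform_specimen), deontic closure gives O(not disarm_system).
Premise 10, O(rotate_keys -> disarm_system), contraposes to O(not disarm_system -> not rotate_keys); with O(not disarm_system) we get O(not rotate_keys).
From O(not rotate_keys) and premise 3, O(not rotate_keys -> approve_request), we obtain O(approve_request).
Premise 2, O(reject_log -> not approve_request), contraposes to O(approve_request -> not reject_log); with O(approve_request) we get O(not reject_log).
So O(not reject_log) holds, i.e. reject_log is forbidden. None of the other listed options is forbidden under the premises.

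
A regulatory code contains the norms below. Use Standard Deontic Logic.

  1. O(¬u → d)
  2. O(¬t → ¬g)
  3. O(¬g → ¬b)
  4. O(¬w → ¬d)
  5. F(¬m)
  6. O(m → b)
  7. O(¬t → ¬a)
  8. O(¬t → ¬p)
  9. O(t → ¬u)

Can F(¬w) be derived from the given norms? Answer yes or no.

Yes

Premise 5 is F(¬m), i.e. O(m).
From O(m) and premise 6, O(m → b), we obtain O(b).
Premise 3, O(¬g → ¬b), contraposes to O(b → g); with O(b) we get O(g).
Premise 2 is O(¬t → ¬g); contrapositively O(g → t). Since O(g) holds, K gives O(t).
Premise 9 is O(t → ¬u); since O(t), deontic closure gives O(¬u).
With premise 1, O(¬u → d), the K-axiom yields O(d).
Premise 4, O(¬w → ¬d), contraposes to O(d → w); with O(d) we get O(w).
Premises 7, 8 do not contribute to this derivation.
So O(w) holds, i.e. F(¬w). The claim follows.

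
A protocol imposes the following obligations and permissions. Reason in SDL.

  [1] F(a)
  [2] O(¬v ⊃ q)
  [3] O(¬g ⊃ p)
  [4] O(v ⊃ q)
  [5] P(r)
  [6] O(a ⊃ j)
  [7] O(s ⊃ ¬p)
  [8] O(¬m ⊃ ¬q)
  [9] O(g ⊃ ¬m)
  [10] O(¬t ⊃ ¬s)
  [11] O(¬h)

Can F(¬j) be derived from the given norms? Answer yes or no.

No

Premise 6 is O(a ⊃ j), but O(a) is not derivable from the premises, so it does not yield O(j).
No other premise forces O(j). An ideal world satisfying every premise can still have ¬j true, so F(¬j) is not derivable.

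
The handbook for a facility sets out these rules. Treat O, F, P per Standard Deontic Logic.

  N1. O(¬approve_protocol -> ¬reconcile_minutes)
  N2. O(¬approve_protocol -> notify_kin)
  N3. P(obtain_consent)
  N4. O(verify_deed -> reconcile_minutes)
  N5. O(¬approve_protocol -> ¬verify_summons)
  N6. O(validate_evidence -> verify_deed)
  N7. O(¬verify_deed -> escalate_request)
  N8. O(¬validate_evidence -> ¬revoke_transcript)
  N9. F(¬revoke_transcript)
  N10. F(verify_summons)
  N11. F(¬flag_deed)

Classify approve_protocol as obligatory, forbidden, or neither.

Obligatory

F(¬revoke_transcript) at premise 9 means O(revoke_transcript).
The contrapositive of premise 8 (O(¬validate_evidence -> ¬revoke_transcript)) is O(revoke_transcript -> validate_evidence), and O(revoke_transcript) is already established, so O(validate_evidence).
Premise 6 is O(validate_evidence -> verify_deed); since O(validate_evidence), deontic closure gives O(verify_deed).
From O(verify_deed) and premise 4, O(verify_deed -> reconcile_minutes), we obtain O(reconcile_minutes).
Premise 1, O(¬approve_protocol -> ¬reconcile_minutes), contraposes to O(reconcile_minutes -> approve_protocol); with O(reconcile_minutes) we get O(approve_protocol).
Premises 2, 3, 5, 7, 10, 11 do not contribute to this derivation.
Hence approve_protocol is obligatory.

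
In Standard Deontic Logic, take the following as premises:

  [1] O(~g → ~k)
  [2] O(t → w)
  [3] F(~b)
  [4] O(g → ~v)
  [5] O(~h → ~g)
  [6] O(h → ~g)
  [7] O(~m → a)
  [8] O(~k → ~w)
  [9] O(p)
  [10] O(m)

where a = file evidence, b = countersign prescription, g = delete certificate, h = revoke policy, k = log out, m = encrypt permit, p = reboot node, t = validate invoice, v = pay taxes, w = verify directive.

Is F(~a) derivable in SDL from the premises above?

No

Premise 7 is O(~m → a), but O(~m) is not derivable from the premises, so it does not yield O(a).
No other premise forces O(a). An ideal world satisfying every premise can still have ~a true, so F(~a) is not derivable.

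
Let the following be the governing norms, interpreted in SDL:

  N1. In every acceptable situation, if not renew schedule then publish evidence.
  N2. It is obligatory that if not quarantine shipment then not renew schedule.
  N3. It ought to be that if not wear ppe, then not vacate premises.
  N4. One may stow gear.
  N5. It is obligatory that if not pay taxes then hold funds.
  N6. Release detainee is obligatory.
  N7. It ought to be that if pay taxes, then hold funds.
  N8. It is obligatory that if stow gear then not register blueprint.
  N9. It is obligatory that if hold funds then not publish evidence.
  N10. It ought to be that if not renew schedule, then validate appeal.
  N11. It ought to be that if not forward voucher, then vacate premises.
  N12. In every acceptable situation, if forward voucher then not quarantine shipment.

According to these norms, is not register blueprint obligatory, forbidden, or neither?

Premise 8 is O(stow_gear → ¬register_blueprint), but O(stow_gear) is not derivable from the premises (the permission P(stow_gear) asserts only ¬O(¬stow_gear), not O(stow_gear)), so it does not yield O(¬register_blueprint).
No premise or chain of K-axiom applications forces O(¬register_blueprint), and none forces O(register_blueprint). So ¬register_blueprint is neither obligatory nor forbidden under these norms.

Neither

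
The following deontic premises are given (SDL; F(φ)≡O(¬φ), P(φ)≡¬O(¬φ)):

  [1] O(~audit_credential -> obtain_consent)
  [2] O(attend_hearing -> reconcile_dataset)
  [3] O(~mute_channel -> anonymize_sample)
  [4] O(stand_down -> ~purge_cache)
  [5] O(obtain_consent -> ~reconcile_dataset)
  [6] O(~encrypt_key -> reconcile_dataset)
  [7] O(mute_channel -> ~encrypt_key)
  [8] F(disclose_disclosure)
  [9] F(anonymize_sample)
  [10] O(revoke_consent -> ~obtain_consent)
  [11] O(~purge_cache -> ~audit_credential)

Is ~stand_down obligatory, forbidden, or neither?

Obligatory

Premise 9 is F(anonymize_sample), i.e. O(~anonymize_sample).
Premise 3 is O(~mute_channel -> anonymize_sample); contrapositively O(~anonymize_sample -> mute_channel). Since O(~anonymize_sample) holds, K gives O(mute_channel).
Premise 7 is O(mute_channel -> ~encrypt_key); since O(mute_channel), deontic closure gives O(~encrypt_key).
Premise 6 is O(~encrypt_key -> reconcile_dataset); since O(~encrypt_key), deontic closure gives O(reconcile_dataset).
Premise 5 is O(obtain_consent -> ~reconcile_dataset); contrapositively O(reconcile_dataset -> ~obtain_consent). Since O(reconcile_dataset) holds, K gives O(~obtain_consent).
Premise 1, O(~audit_credential -> obtain_consent), contraposes to O(~obtain_consent -> audit_credential); with O(~obtain_consent) we get O(audit_credential).
The contrapositive of premise 11 (O(~purge_cache -> ~audit_credential)) is O(audit_credential -> purge_cache), and O(audit_credential) is already established, so O(purge_cache).
The contrapositive of premise 4 (O(stand_down -> ~purge_cache)) is O(purge_cache -> ~stand_down), and O(purge_cache) is already established, so O(~stand_down).
Premises 2, 8, 10 do not contribute to this derivation.
Hence ~stand_down is obligatory.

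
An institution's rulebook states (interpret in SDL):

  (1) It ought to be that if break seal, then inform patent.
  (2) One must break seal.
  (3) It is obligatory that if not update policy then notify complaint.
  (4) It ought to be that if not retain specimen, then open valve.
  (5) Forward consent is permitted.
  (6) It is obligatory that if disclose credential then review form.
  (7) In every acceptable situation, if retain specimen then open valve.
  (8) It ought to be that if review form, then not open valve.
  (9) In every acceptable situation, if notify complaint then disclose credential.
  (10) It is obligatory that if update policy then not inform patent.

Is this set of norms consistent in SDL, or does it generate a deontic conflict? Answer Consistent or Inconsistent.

By case analysis on retain_specimen: premise 7 gives O(retain_specimen → open_valve) and premise 4 gives O(¬retain_specimen → open_valve), so O(open_valve) either way.
The contrapositive of premise 8 (O(review_form → ¬open_valve)) is O(open_valve → ¬review_form), and O(open_valve) is already established, so O(¬review_form).
Premise 6, O(disclose_credential → review_form), contraposes to O(¬review_form → ¬disclose_credential); with O(¬review_form) we get O(¬disclose_credential).
Premise 9, O(notify_complaint → disclose_credential), contraposes to O(¬disclose_credential → ¬notify_complaint); with O(¬disclose_credential) we get O(¬notify_complaint).
The contrapositive of premise 3 (O(¬update_policy → notify_complaint)) is O(¬notify_complaint → update_policy), and O(¬notify_complaint) is already established, so O(update_policy).
With premise 10, O(update_policy → ¬inform_patent), the K-axiom yields O(¬inform_patent).
The contrapositive of premise 1 (O(break_seal → inform_patent)) is O(¬inform_patent → ¬break_seal), and O(¬inform_patent) is already established, so O(¬break_seal).
However, premise 2 gives O(break_seal).
We now have both O(¬break_seal) and O(break_seal) — break_seal is simultaneously obligatory and forbidden, violating the D-axiom.

Inconsistent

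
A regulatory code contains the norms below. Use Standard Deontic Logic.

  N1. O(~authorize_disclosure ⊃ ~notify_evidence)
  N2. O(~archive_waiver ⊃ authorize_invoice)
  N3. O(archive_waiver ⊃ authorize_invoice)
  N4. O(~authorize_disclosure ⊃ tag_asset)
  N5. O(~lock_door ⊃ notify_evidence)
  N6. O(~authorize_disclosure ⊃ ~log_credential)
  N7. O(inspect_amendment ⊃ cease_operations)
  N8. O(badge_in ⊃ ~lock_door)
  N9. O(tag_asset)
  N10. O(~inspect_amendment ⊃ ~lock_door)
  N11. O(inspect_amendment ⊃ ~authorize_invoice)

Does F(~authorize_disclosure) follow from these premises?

By case analysis on archive_waiver: premise 3 gives O(archive_waiver ⊃ authorize_invoice) and premise 2 gives O(~archive_waiver ⊃ authorize_invoice), so O(authorize_invoice) either way.
The contrapositive of premise 11 (O(inspect_amendment ⊃ ~authorize_invoice)) is O(authorize_invoice ⊃ ~inspect_amendment), and O(authorize_invoice) is already established, so O(~inspect_amendment).
Applying K to premise 10 (O(~inspect_amendment ⊃ ~lock_door)) and O(~inspect_amendment) yields O(~lock_door).
From O(~lock_door) and premise 5, O(~lock_door ⊃ notify_evidence), we obtain O(notify_evidence).
Premise 1, O(~authorize_disclosure ⊃ ~notify_evidence), contraposes to O(notify_evidence ⊃ authorize_disclosure); with O(notify_evidence) we get O(authorize_disclosure).
Premises 4, 6, 7, 8, 9 do not contribute to this derivation.
So O(authorize_disclosure) holds, i.e. F(~authorize_disclosure). The claim follows.

Yes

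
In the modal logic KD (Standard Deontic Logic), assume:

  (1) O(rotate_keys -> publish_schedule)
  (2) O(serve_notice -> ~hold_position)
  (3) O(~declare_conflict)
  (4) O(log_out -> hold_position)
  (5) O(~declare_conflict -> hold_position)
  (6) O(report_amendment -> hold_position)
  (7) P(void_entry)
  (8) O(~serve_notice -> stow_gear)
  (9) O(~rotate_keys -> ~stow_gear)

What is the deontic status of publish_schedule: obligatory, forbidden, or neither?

Premise 3 states O(~declare_conflict) outright.
Premise 5 is O(~declare_conflict -> hold_position); since O(~declare_conflict), deontic closure gives O(hold_position).
Premise 2 is O(serve_notice -> ~hold_position); contrapositively O(hold_position -> ~serve_notice). Since O(hold_position) holds, K gives O(~serve_notice).
With premise 8, O(~serve_notice -> stow_gear), the K-axiom yields O(stow_gear).
The contrapositive of premise 9 (O(~rotate_keys -> ~stow_gear)) is O(stow_gear -> rotate_keys), and O(stow_gear) is already established, so O(rotate_keys).
Premise 1 is O(rotate_keys -> publish_schedule); since O(rotate_keys), deontic closure gives O(publish_schedule).
Premises 4, 6, 7 do not contribute to this derivation.
Hence publish_schedule is obligatory.

Obligatory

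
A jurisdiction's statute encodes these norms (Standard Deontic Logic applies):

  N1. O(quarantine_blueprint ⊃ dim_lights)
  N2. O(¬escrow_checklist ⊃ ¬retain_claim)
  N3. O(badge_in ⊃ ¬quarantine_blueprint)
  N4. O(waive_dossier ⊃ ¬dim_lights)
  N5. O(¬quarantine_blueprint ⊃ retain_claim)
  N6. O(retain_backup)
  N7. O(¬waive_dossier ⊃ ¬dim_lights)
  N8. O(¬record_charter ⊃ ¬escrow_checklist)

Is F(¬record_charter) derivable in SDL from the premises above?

Premises 4 and 7 are O(waive_dossier ⊃ ¬dim_lights) and O(¬waive_dossier ⊃ ¬dim_lights); every ideal world satisfies waive_dossier or ¬waive_dossier, so in either case ¬dim_lights holds — hence O(¬dim_lights).
The contrapositive of premise 1 (O(quarantine_blueprint ⊃ dim_lights)) is O(¬dim_lights ⊃ ¬quarantine_blueprint), and O(¬dim_lights) is already established, so O(¬quarantine_blueprint).
With premise 5, O(¬quarantine_blueprint ⊃ retain_claim), the K-axiom yields O(retain_claim).
Premise 2 is O(¬escrow_checklist ⊃ ¬retain_claim); contrapositively O(retain_claim ⊃ escrow_checklist). Since O(retain_claim) holds, K gives O(escrow_checklist).
The contrapositive of premise 8 (O(¬record_charter ⊃ ¬escrow_checklist)) is O(escrow_checklist ⊃ record_charter), and O(escrow_checklist) is already established, so O(record_charter).
Premises 3, 6 do not contribute to this derivation.
So O(record_charter) holds, i.e. F(¬record_charter). The claim follows.

Yes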